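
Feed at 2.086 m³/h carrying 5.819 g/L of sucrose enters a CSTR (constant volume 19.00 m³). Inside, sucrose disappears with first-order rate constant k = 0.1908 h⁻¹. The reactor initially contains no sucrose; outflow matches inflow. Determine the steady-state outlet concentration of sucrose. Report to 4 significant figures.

Species balance: V dC/dt = Q C_in − Q C − k V C.
Steady state (dC/dt = 0): C_ss = Q C_in/(Q + kV) = C_in/(1 + kV/Q).
C_ss = 2.086·5.819/(2.086 + 0.1908·19.00) = 12.1384/5.71120 = 2.12537 g/L.

2.125 g/L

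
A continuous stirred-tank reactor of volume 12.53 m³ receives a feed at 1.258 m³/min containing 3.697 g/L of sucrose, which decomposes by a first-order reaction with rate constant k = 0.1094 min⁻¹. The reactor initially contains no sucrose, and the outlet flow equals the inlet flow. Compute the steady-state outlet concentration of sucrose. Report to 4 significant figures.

Species balance: V dC/dt = Q C_in − Q C − k V C.
Steady state (dC/dt = 0): C_ss = Q C_in/(Q + kV) = C_in/(1 + kV/Q).
C_ss = 1.258·3.697/(1.258 + 0.1094·12.53) = 4.65083/2.62878 = 1.76919 g/L.

1.769 g/L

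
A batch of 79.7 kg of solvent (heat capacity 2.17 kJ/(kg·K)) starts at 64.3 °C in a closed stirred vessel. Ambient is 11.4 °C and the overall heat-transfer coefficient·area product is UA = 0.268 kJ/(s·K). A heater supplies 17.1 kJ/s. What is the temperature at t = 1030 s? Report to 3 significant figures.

Lumped-capacitance energy balance: M c_p dT/dt = UA(T_amb − T) + Q̇.
dT/dt = (T_ss − T)/τ with T_ss = T_amb + Q̇/UA = 11.4 + 17.1/0.268 = 75.206 °C, τ = M c_p/UA = 79.7·2.17/0.268 = 645.33 s.
T approaches T_ss exponentially: T(t) = T_ss + (T₀ − T_ss) e^(−t/τ).
T(1030) = 75.206 + (-10.906)·0.20269 = 72.995 °C.

73.0 °C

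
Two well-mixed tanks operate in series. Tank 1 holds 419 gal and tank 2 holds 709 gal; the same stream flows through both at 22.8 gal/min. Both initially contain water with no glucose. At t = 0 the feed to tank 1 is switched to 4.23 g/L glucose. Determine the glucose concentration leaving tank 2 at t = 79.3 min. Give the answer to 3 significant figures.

Time constants: τᵢ = Vᵢ/Q for each well-mixed tank.
τ₁ = 419/22.8 = 18.377 min; τ₂ = 709/22.8 = 31.096 min.
Solving the cascade with C₁(0)=C₂(0)=0 gives C₂(t) = C_in[1 − (τ₁ e^(−t/τ₁) − τ₂ e^(−t/τ₂))/(τ₁ − τ₂)].
At t = 79.3: e^(−t/τ₁) = 0.013365, e^(−t/τ₂) = 0.078072.
C₂ = 4.23·[1 − (18.377·0.013365 − 31.096·0.078072)/(-12.719)] = 4.23·0.82844 = 3.5043 g/L.

3.50 g/L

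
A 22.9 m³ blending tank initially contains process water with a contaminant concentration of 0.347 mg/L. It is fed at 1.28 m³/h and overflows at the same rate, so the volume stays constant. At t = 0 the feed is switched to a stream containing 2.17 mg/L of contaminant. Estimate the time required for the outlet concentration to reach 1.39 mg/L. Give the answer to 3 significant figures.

Species balance: V dC/dt = Q(C_in − C) ⇒ τ = V/Q = 17.891 h.
C(t) = C_in + (C₀ − C_in) e^(−t/τ). Set C = 1.39 and solve for t:
e^(−t/τ) = (C − C_in)/(C₀ − C_in) = (1.39 − 2.17)/(0.347 − 2.17) = 0.42787
t = −τ ln(…) = 17.891 × 0.84894 = 15.188 h.

15.2 h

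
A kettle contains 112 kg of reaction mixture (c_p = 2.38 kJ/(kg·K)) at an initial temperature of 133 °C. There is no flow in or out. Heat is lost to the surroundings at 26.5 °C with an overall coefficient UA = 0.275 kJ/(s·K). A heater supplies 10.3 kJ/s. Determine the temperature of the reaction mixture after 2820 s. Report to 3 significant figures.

First-law balance (no shaft work): M c_p dT/dt = −UA(T − T_amb) + Q̇.
dT/dt = (T_ss − T)/τ with T_ss = T_amb + Q̇/UA = 26.5 + 10.3/0.275 = 63.955 °C, τ = M c_p/UA = 112·2.38/0.275 = 969.31 s.
This is linear first-order; T(t) = T_ss + (T₀ − T_ss) e^(−t/τ).
T(2820) = 63.955 + (69.045)·0.054514 = 67.719 °C.

67.7 °C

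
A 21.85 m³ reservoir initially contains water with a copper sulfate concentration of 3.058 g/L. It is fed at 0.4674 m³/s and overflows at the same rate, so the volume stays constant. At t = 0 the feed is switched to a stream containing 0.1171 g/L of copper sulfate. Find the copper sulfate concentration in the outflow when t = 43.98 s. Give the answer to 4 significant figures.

Unsteady species balance (constant V, well mixed): V dC/dt = Q(C_in − C).
Rewrite as dC/dt + C/τ = C_in/τ, τ = V/Q = 46.7480 s.
This is linear first-order; C(t) = C_in + (C₀ − C_in) e^(−t/τ).
C(43.98) = 0.1171 + (3.058 − 0.1171)·e^(−43.98/46.7480) = 0.1171 + (2.94090)·0.390320 = 1.26499 g/L.

1.265 g/L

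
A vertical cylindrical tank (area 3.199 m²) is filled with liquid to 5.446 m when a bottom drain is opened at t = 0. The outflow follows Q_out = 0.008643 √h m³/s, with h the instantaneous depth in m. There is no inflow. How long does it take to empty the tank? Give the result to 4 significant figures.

Mass balance (ρ constant): A dh/dt = −0.008643 √h.
This is separable: 2 d(√h)/dt = −0.008643/A, so √h = √h₀ − (0.008643/(2A)) t.
Set h = 0: 2√h₀ = (0.008643/A) t_empty ⇒ t_empty = 2A√h₀/0.008643.
t_empty = 2·3.199·√5.446/0.008643 = 6.39800·2.33367/0.008643 = 1727.50 s.

1728 s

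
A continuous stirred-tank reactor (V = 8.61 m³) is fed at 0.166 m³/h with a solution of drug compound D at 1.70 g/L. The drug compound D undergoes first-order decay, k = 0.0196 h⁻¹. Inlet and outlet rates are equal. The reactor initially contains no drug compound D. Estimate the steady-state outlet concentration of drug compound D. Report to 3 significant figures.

0.843 g/L

Species balance: V dC/dt = Q C_in − Q C − k V C.
Steady state (dC/dt = 0): C_ss = Q C_in/(Q + kV) = C_in/(1 + kV/Q).
C_ss = 0.166·1.70/(0.166 + 0.0196·8.61) = 0.28220/0.33476 = 0.84300 g/L.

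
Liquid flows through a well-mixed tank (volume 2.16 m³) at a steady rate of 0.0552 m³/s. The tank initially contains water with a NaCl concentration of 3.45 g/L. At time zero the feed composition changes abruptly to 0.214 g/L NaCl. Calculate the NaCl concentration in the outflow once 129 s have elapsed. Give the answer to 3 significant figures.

Accumulation = in − out for the solute gives V dC/dt = Q(C_in − C).
So dC/dt = (C_in − C)/τ with τ = V/Q = 2.16/0.0552 = 39.130 s.
This is linear first-order; C(t) = C_in + (C₀ − C_in) e^(−t/τ).
C(129) = 0.214 + (3.45 − 0.214)·e^(−129/39.130) = 0.214 + (3.2360)·0.037006 = 0.33375 g/L.

0.334 g/L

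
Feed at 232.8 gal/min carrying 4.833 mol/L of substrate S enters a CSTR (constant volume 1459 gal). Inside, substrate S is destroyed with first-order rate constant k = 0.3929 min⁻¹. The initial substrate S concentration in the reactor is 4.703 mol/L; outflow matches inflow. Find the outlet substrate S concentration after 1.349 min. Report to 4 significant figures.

2.965 mol/L

V dC/dt = Q(C_in − C) − k V C.
This is linear with rate a = Q/V + k = 0.552461 min⁻¹.
C_ss = Q C_in/(Q + kV) = 1.39586 mol/L; C(t) = C_ss + (C₀ − C_ss) e^(−a t).
C(1.349) = 1.39586 + (3.30714)·e^(−0.552461·1.349) = 1.39586 + (3.30714)·0.474606 = 2.96545 mol/L.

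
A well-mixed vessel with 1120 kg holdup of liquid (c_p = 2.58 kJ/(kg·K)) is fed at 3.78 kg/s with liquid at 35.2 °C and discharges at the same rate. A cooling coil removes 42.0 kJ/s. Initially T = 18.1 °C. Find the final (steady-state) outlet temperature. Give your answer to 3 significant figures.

30.9 °C

Heat balance on the well-mixed liquid: M c_p dT/dt = ṁ c_p (T_in − T) − 42.0.
At steady state dT/dt = 0 ⇒ T_ss = T_in − Q̇/(ṁ c_p) = 35.2 − 42.0/(3.78·2.58) = 30.893 °C.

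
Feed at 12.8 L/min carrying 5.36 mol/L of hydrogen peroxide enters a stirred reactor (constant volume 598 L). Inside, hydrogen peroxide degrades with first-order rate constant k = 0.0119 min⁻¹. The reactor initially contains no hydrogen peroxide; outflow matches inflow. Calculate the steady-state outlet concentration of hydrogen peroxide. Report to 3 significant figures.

Accumulation = in − out − consumed: V dC/dt = Q C_in − Q C − k V C.
Steady state (dC/dt = 0): C_ss = Q C_in/(Q + kV) = C_in/(1 + kV/Q).
C_ss = 12.8·5.36/(12.8 + 0.0119·598) = 68.608/19.916 = 3.4448 mol/L.

3.44 mol/L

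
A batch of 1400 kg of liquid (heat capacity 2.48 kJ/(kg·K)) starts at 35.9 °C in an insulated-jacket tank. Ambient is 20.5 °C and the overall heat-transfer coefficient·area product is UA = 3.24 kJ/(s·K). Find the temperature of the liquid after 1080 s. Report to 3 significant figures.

26.1 °C

M c_p dT/dt = −UA(T − T_amb).
dT/dt = (T_ss − T)/τ with T_ss = T_amb = 20.500 °C, τ = M c_p/UA = 1400·2.48/3.24 = 1071.6 s.
T approaches T_ss exponentially: T(t) = T_ss + (T₀ − T_ss) e^(−t/τ).
T(1080) = 20.500 + (15.400)·0.36501 = 26.121 °C.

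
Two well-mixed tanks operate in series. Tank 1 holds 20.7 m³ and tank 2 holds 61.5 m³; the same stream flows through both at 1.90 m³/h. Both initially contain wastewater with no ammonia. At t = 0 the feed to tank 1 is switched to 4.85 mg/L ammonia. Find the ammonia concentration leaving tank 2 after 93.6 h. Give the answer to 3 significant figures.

4.44 mg/L

Time constants: τᵢ = Vᵢ/Q for each well-mixed tank.
τ₁ = 20.7/1.90 = 10.895 h; τ₂ = 61.5/1.90 = 32.368 h.
Solving the cascade with C₁(0)=C₂(0)=0 gives C₂(t) = C_in[1 − (τ₁ e^(−t/τ₁) − τ₂ e^(−t/τ₂))/(τ₁ − τ₂)].
At t = 93.6: e^(−t/τ₁) = 0.00018571, e^(−t/τ₂) = 0.055481.
C₂ = 4.85·[1 − (10.895·0.00018571 − 32.368·0.055481)/(-21.474)] = 4.85·0.91646 = 4.4449 mg/L.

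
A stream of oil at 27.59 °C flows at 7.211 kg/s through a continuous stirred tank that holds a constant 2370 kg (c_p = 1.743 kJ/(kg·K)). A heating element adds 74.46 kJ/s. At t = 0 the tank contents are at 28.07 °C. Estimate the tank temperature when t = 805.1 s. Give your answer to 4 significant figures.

Unsteady energy balance on the tank contents: M c_p dT/dt = ṁ c_p (T_in − T) + 74.46.
τ = M/ṁ = 328.665 s; T_ss = T_in + Q̇/(ṁ c_p) = 27.59 + 74.46/(7.211·1.743) = 33.5142 °C.
T approaches T_ss exponentially: T(t) = T_ss + (T₀ − T_ss) e^(−t/τ).
T(805.1) = 33.5142 + (-5.44421)·e^(−805.1/328.665) = 33.5142 + (-5.44421)·0.0863272 = 33.0442 °C.

33.04 °C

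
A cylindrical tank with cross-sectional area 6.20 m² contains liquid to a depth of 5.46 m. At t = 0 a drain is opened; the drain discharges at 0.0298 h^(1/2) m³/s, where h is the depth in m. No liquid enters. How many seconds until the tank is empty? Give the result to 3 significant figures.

With no inflow, A dh/dt = −0.0298 √h.
∫ h^(−1/2) dh = −(0.0298/A) ∫ dt, giving 2√h = 2√h₀ − (0.0298/A) t.
Set h = 0: 2√h₀ = (0.0298/A) t_empty ⇒ t_empty = 2A√h₀/0.0298.
t_empty = 2·6.20·√5.46/0.0298 = 12.400·2.3367/0.0298 = 972.30 s.

972 s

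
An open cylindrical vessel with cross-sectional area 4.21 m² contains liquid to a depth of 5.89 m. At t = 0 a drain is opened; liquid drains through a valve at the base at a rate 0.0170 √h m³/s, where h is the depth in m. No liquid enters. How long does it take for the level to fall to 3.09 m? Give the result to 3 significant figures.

331 s

Mass balance (ρ constant): A dh/dt = −0.0170 √h.
Separate and integrate: 2(√h − √h₀) = −(0.0170/A) t.
t = 2A(√h₀ − √h)/0.0170 = 2·4.21·(√5.89 − √3.09)/0.0170
  = 8.4200 × (2.4269 − 1.7578) / 0.0170 = 331.40 s.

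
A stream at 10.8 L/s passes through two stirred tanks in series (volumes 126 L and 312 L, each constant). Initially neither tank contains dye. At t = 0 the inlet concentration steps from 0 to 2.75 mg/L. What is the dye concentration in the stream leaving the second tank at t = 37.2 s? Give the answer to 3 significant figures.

Each tank obeys Vᵢ dCᵢ/dt = Q(Cᵢ₋₁ − Cᵢ), so τᵢ = Vᵢ/Q.
τ₁ = 126/10.8 = 11.667 s; τ₂ = 312/10.8 = 28.889 s.
Tank 1: C₁ = C_in(1 − e^(−t/τ₁)). Tank 2 (τ₁ ≠ τ₂): C₂ = C_in[1 − (τ₁ e^(−t/τ₁) − τ₂ e^(−t/τ₂))/(τ₁ − τ₂)].
At t = 37.2: e^(−t/τ₁) = 0.041231, e^(−t/τ₂) = 0.27591.
C₂ = 2.75·[1 − (11.667·0.041231 − 28.889·0.27591)/(-17.222)] = 2.75·0.56512 = 1.5541 mg/L.

1.55 mg/L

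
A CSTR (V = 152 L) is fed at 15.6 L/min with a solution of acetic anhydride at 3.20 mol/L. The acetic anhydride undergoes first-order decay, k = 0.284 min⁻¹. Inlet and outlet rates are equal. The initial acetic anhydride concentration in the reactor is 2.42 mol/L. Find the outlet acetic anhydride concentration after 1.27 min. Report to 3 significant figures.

V dC/dt = Q(C_in − C) − k V C.
dC/dt = (Q/V) C_in − (Q/V + k) C; effective rate a = Q/V + k = 0.10263 + 0.284 = 0.38663 min⁻¹.
C_ss = Q C_in/(Q + kV) = 0.84944 mol/L; C(t) = C_ss + (C₀ − C_ss) e^(−a t).
C(1.27) = 0.84944 + (1.5706)·e^(−0.38663·1.27) = 0.84944 + (1.5706)·0.61200 = 1.8106 mol/L.

1.81 mol/L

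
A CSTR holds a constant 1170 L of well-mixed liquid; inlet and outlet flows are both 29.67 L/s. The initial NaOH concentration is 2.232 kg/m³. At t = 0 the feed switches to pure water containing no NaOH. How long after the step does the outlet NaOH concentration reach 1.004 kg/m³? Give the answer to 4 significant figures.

31.50 s

Species balance: V dC/dt = Q(C_in − C) ⇒ τ = V/Q = 39.4338 s.
C(t) = C_in + (C₀ − C_in) e^(−t/τ). Set C = 1.004 and solve for t:
e^(−t/τ) = (C − C_in)/(C₀ − C_in) = (1.004 − 0)/(2.232 − 0) = 0.449821
t = −τ ln(…) = 39.4338 × 0.798906 = 31.5039 s.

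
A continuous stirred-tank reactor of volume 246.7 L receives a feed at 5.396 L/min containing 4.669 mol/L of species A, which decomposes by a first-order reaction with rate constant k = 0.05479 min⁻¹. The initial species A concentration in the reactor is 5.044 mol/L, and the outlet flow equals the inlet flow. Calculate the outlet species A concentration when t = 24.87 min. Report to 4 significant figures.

1.884 mol/L

V dC/dt = Q(C_in − C) − k V C.
dC/dt = (Q/V) C_in − (Q/V + k) C; effective rate a = Q/V + k = 0.0218727 + 0.05479 = 0.0766627 min⁻¹.
C_ss = Q C_in/(Q + kV) = 1.33212 mol/L; C(t) = C_ss + (C₀ − C_ss) e^(−a t).
C(24.87) = 1.33212 + (3.71188)·e^(−0.0766627·24.87) = 1.33212 + (3.71188)·0.148584 = 1.88365 mol/L.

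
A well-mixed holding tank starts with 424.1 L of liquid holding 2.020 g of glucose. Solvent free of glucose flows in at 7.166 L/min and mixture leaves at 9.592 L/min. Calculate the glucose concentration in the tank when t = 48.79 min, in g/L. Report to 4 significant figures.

0.001812 g/L

Let m(t) be the amount of glucose. Volume: V(t) = V₀ + (Q_in − Q_out) t = 424.1 − 2.42600 t; V(48.79) = 305.735 L.
Solute balance: dm/dt = 0 − Q_out C = −Q_out m/V(t).
dm/m = −Q_out dt/(V₀ − 2.42600 t); integrating gives ln(m/m₀) = −(Q_out/(Q_in−Q_out)) ln(V/V₀).
m = m₀ (V₀/V)^(Q_out/(Q_in−Q_out)) = 2.020 × (424.1/305.735)^(-3.95383) = 0.553889 g.
C = m/V = 0.553889/305.735 = 0.00181166 g/L.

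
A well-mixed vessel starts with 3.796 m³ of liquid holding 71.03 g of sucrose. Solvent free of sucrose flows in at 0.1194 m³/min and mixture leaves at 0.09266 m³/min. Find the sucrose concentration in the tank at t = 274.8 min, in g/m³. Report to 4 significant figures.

Total volume: dV/dt = Q_in − Q_out = 0.0267400 m³/min, so V(t) = 3.796 + 0.0267400 t and V(274.8) = 11.1442 m³.
No sucrose enters, so dm/dt = −Q_out · (m/V).
Separate: dm/m = −Q_out dt/V(t) ⇒ ln(m/m₀) = −(Q_out/(Q_in−Q_out)) ln(V/V₀).
m = m₀ (V₀/V)^(Q_out/(Q_in−Q_out)) = 71.03 × (3.796/11.1442)^(3.46522) = 1.70093 g.
C = m/V = 1.70093/11.1442 = 0.152630 g/m³.

0.1526 g/m³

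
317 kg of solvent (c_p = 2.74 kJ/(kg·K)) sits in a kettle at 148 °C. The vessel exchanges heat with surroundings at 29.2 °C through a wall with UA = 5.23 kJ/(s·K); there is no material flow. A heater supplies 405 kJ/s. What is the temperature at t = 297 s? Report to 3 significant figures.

114 °C

First-law balance (no shaft work): M c_p dT/dt = −UA(T − T_amb) + Q̇.
dT/dt = (T_ss − T)/τ with T_ss = T_amb + Q̇/UA = 29.2 + 405/5.23 = 106.64 °C, τ = M c_p/UA = 317·2.74/5.23 = 166.08 s.
Integrating: T(t) = T_ss + (T₀ − T_ss) e^(−t/τ).
T(297) = 106.64 + (41.362)·0.16724 = 113.56 °C.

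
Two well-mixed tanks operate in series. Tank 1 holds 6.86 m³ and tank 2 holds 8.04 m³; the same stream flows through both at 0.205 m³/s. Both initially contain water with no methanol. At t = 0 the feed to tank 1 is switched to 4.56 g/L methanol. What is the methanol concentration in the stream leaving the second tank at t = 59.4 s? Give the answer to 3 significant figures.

2.22 g/L

Species balance on tank i: dCᵢ/dt = (Cᵢ₋₁ − Cᵢ)/τᵢ with τᵢ = Vᵢ/Q.
τ₁ = 6.86/0.205 = 33.463 s; τ₂ = 8.04/0.205 = 39.220 s.
Solving the cascade with C₁(0)=C₂(0)=0 gives C₂(t) = C_in[1 − (τ₁ e^(−t/τ₁) − τ₂ e^(−t/τ₂))/(τ₁ − τ₂)].
At t = 59.4: e^(−t/τ₁) = 0.16947, e^(−t/τ₂) = 0.21991.
C₂ = 4.56·[1 − (33.463·0.16947 − 39.220·0.21991)/(-5.7561)] = 4.56·0.48688 = 2.2202 g/L.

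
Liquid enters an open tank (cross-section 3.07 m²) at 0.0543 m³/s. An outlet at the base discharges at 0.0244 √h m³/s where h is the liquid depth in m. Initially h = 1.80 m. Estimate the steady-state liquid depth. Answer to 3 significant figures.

4.95 m

Volume balance on the tank: A dh/dt = Q_in − 0.0244 √h. At steady state dh/dt = 0:
Q_in = 0.0244 √h_ss ⇒ √h_ss = 0.0543/0.0244 = 2.2254.
h_ss = 2.2254² = 4.9524 m. (Since h₀ = 1.80 m < h_ss, the level will rise toward this value.)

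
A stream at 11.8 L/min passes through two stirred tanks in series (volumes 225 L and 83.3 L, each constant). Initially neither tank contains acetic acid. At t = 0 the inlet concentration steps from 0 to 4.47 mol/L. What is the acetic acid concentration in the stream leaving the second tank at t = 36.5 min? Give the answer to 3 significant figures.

Time constants: τᵢ = Vᵢ/Q for each well-mixed tank.
τ₁ = 225/11.8 = 19.068 min; τ₂ = 83.3/11.8 = 7.0593 min.
Solving the cascade with C₁(0)=C₂(0)=0 gives C₂(t) = C_in[1 − (τ₁ e^(−t/τ₁) − τ₂ e^(−t/τ₂))/(τ₁ − τ₂)].
At t = 36.5: e^(−t/τ₁) = 0.14746, e^(−t/τ₂) = 0.0056819.
C₂ = 4.47·[1 − (19.068·0.14746 − 7.0593·0.0056819)/(12.008)] = 4.47·0.76920 = 3.4383 mol/L.

3.44 mol/L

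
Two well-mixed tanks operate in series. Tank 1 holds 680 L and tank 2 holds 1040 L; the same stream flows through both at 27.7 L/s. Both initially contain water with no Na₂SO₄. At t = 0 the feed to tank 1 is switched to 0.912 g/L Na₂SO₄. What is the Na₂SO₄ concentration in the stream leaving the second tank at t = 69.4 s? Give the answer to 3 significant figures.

Time constants: τᵢ = Vᵢ/Q for each well-mixed tank.
τ₁ = 680/27.7 = 24.549 s; τ₂ = 1040/27.7 = 37.545 s.
Tank 1: C₁ = C_in(1 − e^(−t/τ₁)). Tank 2 (τ₁ ≠ τ₂): C₂ = C_in[1 − (τ₁ e^(−t/τ₁) − τ₂ e^(−t/τ₂))/(τ₁ − τ₂)].
At t = 69.4: e^(−t/τ₁) = 0.059188, e^(−t/τ₂) = 0.15748.
C₂ = 0.912·[1 − (24.549·0.059188 − 37.545·0.15748)/(-12.996)] = 0.912·0.65685 = 0.59905 g/L.

0.599 g/L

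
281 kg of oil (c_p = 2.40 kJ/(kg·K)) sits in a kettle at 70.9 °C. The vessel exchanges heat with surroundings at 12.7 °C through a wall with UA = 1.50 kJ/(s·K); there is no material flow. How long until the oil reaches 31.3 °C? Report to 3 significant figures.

Unsteady energy balance on the tank contents: M c_p dT/dt = −UA(T − T_amb).
τ = M c_p/UA = 449.60 s; T_ss = T_amb = 12.700 °C.
T(t) = T_ss + (T₀ − T_ss)e^(−t/τ); set T = 31.3:
t = −τ ln[(T − T_ss)/(T₀ − T_ss)] = −449.60 · ln(0.31959) = 512.87 s.

513 s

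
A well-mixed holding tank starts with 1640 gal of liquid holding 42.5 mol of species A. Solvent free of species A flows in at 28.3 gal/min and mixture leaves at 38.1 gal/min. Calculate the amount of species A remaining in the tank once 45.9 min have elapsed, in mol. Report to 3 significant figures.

Total volume: dV/dt = Q_in − Q_out = -9.8000 gal/min, so V(t) = 1640 − 9.8000 t and V(45.9) = 1190.2 gal.
Solute balance: dm/dt = 0 − Q_out C = −Q_out m/V(t).
Separate: dm/m = −Q_out dt/V(t) ⇒ ln(m/m₀) = −(Q_out/(Q_in−Q_out)) ln(V/V₀).
m = m₀ (V₀/V)^(Q_out/(Q_in−Q_out)) = 42.5 × (1640/1190.2)^(-3.8878) = 12.221 mol.

12.2 mol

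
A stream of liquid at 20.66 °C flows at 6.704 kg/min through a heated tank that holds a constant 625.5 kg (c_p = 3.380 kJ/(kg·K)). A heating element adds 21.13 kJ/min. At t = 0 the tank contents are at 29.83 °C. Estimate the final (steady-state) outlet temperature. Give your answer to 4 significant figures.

21.59 °C

M c_p dT/dt = ṁ c_p (T_in − T) + Q̇.
At steady state dT/dt = 0 ⇒ T_ss = T_in + Q̇/(ṁ c_p) = 20.66 + 21.13/(6.704·3.380) = 21.5925 °C.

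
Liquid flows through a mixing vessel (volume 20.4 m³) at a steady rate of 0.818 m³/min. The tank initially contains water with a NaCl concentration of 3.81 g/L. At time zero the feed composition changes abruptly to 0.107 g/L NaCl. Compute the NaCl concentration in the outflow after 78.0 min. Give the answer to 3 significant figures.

0.269 g/L

Species balance on the tank: V dC/dt = Q(C_in − C).
Rewrite as dC/dt + C/τ = C_in/τ, τ = V/Q = 24.939 min.
This is linear first-order; C(t) = C_in + (C₀ − C_in) e^(−t/τ).
C(78.0) = 0.107 + (3.81 − 0.107)·e^(−78.0/24.939) = 0.107 + (3.7030)·0.043821 = 0.26927 g/L.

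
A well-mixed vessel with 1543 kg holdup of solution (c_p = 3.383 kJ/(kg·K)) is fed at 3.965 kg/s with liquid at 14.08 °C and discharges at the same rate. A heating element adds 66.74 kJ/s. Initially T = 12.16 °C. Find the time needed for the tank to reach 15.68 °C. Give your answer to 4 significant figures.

278.0 s

Energy balance: M c_p dT/dt = ṁ c_p (T_in − T) + 66.74.
τ = M/ṁ = 389.155 s; T_ss = T_in + Q̇/(ṁ c_p) = 19.0555 °C.
T(t) = T_ss + (T₀ − T_ss) e^(−t/τ). Set T = 15.68:
e^(−t/τ) = (15.68 − 19.0555)/(12.16 − 19.0555) = 0.489526
t = −389.155 · ln(0.489526) = 277.981 s.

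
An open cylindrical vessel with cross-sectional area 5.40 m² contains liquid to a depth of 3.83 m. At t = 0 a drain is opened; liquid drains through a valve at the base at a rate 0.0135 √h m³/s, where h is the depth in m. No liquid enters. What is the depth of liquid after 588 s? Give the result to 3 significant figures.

1.49 m

Unsteady balance on liquid volume: A dh/dt = −0.0135 √h.
∫ h^(−1/2) dh = −(0.0135/A) ∫ dt, giving 2√h = 2√h₀ − (0.0135/A) t.
√h = √3.83 − 0.0135·588/(2·5.40) = 1.9570 − 0.73500 = 1.2220.
h = 1.2220² = 1.4934 m.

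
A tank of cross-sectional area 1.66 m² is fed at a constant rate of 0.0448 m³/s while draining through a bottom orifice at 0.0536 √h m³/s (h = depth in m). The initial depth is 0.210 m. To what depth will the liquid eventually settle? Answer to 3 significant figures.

Level balance: A dh/dt = 0.0448 − 0.0536 √h. Setting dh/dt = 0:
Q_in = 0.0536 √h_ss ⇒ √h_ss = 0.0448/0.0536 = 0.83582.
h_ss = 0.83582² = 0.69860 m. (Since h₀ = 0.210 m < h_ss, the level will rise toward this value.)

0.699 m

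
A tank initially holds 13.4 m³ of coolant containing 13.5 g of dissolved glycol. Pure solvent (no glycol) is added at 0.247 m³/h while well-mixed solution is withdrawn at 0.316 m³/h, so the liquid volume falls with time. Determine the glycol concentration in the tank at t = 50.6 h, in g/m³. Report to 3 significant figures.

Let m(t) be the amount of glycol. Volume: V(t) = V₀ + (Q_in − Q_out) t = 13.4 − 0.069000 t; V(50.6) = 9.9086 m³.
No glycol enters, so dm/dt = −Q_out · (m/V).
dm/m = −Q_out dt/(V₀ − 0.069000 t); integrating gives ln(m/m₀) = −(Q_out/(Q_in−Q_out)) ln(V/V₀).
m = m₀ (V₀/V)^(Q_out/(Q_in−Q_out)) = 13.5 × (13.4/9.9086)^(-4.5797) = 3.3882 g.
C = m/V = 3.3882/9.9086 = 0.34194 g/m³.

0.342 g/m³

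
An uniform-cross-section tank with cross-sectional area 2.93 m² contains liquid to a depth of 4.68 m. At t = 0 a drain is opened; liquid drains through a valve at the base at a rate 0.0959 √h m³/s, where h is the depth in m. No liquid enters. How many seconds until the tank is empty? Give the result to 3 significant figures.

132 s

A dh/dt = −Q_out = −0.0959 √h.
This is separable: 2 d(√h)/dt = −0.0959/A, so √h = √h₀ − (0.0959/(2A)) t.
Set h = 0: 2√h₀ = (0.0959/A) t_empty ⇒ t_empty = 2A√h₀/0.0959.
t_empty = 2·2.93·√4.68/0.0959 = 5.8600·2.1633/0.0959 = 132.19 s.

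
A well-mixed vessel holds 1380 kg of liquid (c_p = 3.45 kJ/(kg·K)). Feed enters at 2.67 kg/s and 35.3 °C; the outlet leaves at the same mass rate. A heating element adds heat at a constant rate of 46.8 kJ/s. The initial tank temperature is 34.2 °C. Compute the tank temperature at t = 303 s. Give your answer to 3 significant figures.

36.9 °C

M c_p dT/dt = ṁ c_p (T_in − T) + Q̇.
Rearrange: dT/dt = (T_ss − T)/τ with τ = M/ṁ = 516.85 s and T_ss = T_in + Q̇/(ṁ c_p) = 40.381 °C.
This is linear first-order; T(t) = T_ss + (T₀ − T_ss) e^(−t/τ).
T(303) = 40.381 + (-6.1806)·e^(−303/516.85) = 40.381 + (-6.1806)·0.55642 = 36.942 °C.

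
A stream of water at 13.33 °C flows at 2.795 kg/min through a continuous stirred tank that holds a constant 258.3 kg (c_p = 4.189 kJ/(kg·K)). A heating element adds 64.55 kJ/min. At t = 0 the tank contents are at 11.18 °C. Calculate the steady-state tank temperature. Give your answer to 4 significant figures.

18.84 °C

First-law balance (no shaft work): M c_p dT/dt = ṁ c_p (T_in − T) + 64.55.
At steady state dT/dt = 0 ⇒ T_ss = T_in + Q̇/(ṁ c_p) = 13.33 + 64.55/(2.795·4.189) = 18.8432 °C.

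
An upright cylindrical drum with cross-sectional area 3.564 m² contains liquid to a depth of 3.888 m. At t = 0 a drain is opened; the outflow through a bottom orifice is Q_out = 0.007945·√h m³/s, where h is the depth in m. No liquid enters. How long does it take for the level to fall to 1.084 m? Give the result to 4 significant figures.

A dh/dt = −Q_out = −0.007945 √h.
This is separable: 2 d(√h)/dt = −0.007945/A, so √h = √h₀ − (0.007945/(2A)) t.
t = 2A(√h₀ − √h)/0.007945 = 2·3.564·(√3.888 − √1.084)/0.007945
  = 7.12800 × (1.97180 − 1.04115) / 0.007945 = 834.948 s.

834.9 s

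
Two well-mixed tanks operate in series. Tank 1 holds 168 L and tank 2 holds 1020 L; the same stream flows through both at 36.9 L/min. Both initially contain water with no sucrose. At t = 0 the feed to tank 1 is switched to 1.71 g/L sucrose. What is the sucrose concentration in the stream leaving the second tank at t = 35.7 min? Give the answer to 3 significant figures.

Each tank obeys Vᵢ dCᵢ/dt = Q(Cᵢ₋₁ − Cᵢ), so τᵢ = Vᵢ/Q.
τ₁ = 168/36.9 = 4.5528 min; τ₂ = 1020/36.9 = 27.642 min.
Solving the cascade with C₁(0)=C₂(0)=0 gives C₂(t) = C_in[1 − (τ₁ e^(−t/τ₁) − τ₂ e^(−t/τ₂))/(τ₁ − τ₂)].
At t = 35.7: e^(−t/τ₁) = 0.00039318, e^(−t/τ₂) = 0.27486.
C₂ = 1.71·[1 − (4.5528·0.00039318 − 27.642·0.27486)/(-23.089)] = 1.71·0.67102 = 1.1474 g/L.

1.15 g/L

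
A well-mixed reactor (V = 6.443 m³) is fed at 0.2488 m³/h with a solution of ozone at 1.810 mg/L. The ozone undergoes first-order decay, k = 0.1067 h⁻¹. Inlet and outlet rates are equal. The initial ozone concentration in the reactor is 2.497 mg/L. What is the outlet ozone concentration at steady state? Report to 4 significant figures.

Species balance: V dC/dt = Q C_in − Q C − k V C.
Steady state (dC/dt = 0): C_ss = Q C_in/(Q + kV) = C_in/(1 + kV/Q).
C_ss = 0.2488·1.810/(0.2488 + 0.1067·6.443) = 0.450328/0.936268 = 0.480982 mg/L.

0.4810 mg/L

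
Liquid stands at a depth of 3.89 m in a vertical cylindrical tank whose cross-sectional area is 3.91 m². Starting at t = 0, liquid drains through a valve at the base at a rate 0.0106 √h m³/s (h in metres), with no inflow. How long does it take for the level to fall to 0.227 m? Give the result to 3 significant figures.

1100 s

With no inflow, A dh/dt = −0.0106 √h.
∫ h^(−1/2) dh = −(0.0106/A) ∫ dt, giving 2√h = 2√h₀ − (0.0106/A) t.
t = 2A(√h₀ − √h)/0.0106 = 2·3.91·(√3.89 − √0.227)/0.0106
  = 7.8200 × (1.9723 − 0.47645) / 0.0106 = 1103.6 s.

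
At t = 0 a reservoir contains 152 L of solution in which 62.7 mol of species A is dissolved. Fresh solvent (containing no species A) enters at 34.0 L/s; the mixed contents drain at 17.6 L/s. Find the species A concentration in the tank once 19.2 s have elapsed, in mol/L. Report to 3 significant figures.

Let m(t) be the amount of species A. Volume: V(t) = V₀ + (Q_in − Q_out) t = 152 + 16.400 t; V(19.2) = 466.88 L.
No species A enters, so dm/dt = −Q_out · (m/V).
Separate: dm/m = −Q_out dt/V(t) ⇒ ln(m/m₀) = −(Q_out/(Q_in−Q_out)) ln(V/V₀).
m = m₀ (V₀/V)^(Q_out/(Q_in−Q_out)) = 62.7 × (152/466.88)^(1.0732) = 18.804 mol.
C = m/V = 18.804/466.88 = 0.040275 mol/L.

0.0403 mol/L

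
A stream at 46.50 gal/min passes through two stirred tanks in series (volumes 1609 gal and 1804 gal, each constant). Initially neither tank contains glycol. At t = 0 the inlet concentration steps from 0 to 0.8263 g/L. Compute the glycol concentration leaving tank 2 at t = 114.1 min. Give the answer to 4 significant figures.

Species balance on tank i: dCᵢ/dt = (Cᵢ₋₁ − Cᵢ)/τᵢ with τᵢ = Vᵢ/Q.
τ₁ = 1609/46.50 = 34.6022 min; τ₂ = 1804/46.50 = 38.7957 min.
Tank 1: C₁ = C_in(1 − e^(−t/τ₁)). Tank 2 (τ₁ ≠ τ₂): C₂ = C_in[1 − (τ₁ e^(−t/τ₁) − τ₂ e^(−t/τ₂))/(τ₁ − τ₂)].
At t = 114.1: e^(−t/τ₁) = 0.0369761, e^(−t/τ₂) = 0.0528104.
C₂ = 0.8263·[1 − (34.6022·0.0369761 − 38.7957·0.0528104)/(-4.19355)] = 0.8263·0.816537 = 0.674704 g/L.

0.6747 g/L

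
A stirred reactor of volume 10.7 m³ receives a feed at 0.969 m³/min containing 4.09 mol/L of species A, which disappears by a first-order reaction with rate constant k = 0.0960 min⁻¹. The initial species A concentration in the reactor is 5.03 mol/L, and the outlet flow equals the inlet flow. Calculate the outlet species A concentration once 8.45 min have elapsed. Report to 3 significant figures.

2.61 mol/L

Species balance: V dC/dt = Q C_in − Q C − k V C.
dC/dt = (Q/V) C_in − (Q/V + k) C; effective rate a = Q/V + k = 0.090561 + 0.0960 = 0.18656 min⁻¹.
C_ss = Q C_in/(Q + kV) = 1.9854 mol/L; C(t) = C_ss + (C₀ − C_ss) e^(−a t).
C(8.45) = 1.9854 + (3.0446)·e^(−0.18656·8.45) = 1.9854 + (3.0446)·0.20671 = 2.6147 mol/L.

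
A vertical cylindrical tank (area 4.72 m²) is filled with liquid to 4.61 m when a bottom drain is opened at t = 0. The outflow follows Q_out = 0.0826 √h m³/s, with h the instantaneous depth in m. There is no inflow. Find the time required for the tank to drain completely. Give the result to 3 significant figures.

245 s

Unsteady balance on liquid volume: A dh/dt = −0.0826 √h.
∫ h^(−1/2) dh = −(0.0826/A) ∫ dt, giving 2√h = 2√h₀ − (0.0826/A) t.
Set h = 0: 2√h₀ = (0.0826/A) t_empty ⇒ t_empty = 2A√h₀/0.0826.
t_empty = 2·4.72·√4.61/0.0826 = 9.4400·2.1471/0.0826 = 245.38 s.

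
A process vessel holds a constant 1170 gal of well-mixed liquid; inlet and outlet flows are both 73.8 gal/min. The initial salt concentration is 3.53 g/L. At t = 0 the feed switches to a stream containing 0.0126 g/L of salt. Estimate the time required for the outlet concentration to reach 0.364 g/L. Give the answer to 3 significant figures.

Species balance: V dC/dt = Q(C_in − C) ⇒ τ = V/Q = 15.854 min.
C(t) = C_in + (C₀ − C_in) e^(−t/τ). Set C = 0.364 and solve for t:
e^(−t/τ) = (C − C_in)/(C₀ − C_in) = (0.364 − 0.0126)/(3.53 − 0.0126) = 0.099903
t = −τ ln(…) = 15.854 × 2.3036 = 36.520 min.

36.5 min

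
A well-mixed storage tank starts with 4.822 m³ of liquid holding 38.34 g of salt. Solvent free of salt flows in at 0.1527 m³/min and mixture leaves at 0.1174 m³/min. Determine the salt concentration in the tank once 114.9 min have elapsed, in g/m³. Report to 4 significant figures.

0.5672 g/m³

Total volume: dV/dt = Q_in − Q_out = 0.0353000 m³/min, so V(t) = 4.822 + 0.0353000 t and V(114.9) = 8.87797 m³.
Species balance (pure solvent in): dm/dt = −Q_out · m/V(t).
Separate: dm/m = −Q_out dt/V(t) ⇒ ln(m/m₀) = −(Q_out/(Q_in−Q_out)) ln(V/V₀).
m = m₀ (V₀/V)^(Q_out/(Q_in−Q_out)) = 38.34 × (4.822/8.87797)^(3.32578) = 5.03539 g.
C = m/V = 5.03539/8.87797 = 0.567178 g/m³.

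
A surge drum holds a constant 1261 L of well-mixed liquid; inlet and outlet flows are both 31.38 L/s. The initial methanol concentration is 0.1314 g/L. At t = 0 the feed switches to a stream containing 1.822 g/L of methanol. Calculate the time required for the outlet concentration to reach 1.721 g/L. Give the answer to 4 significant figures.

113.2 s

Species balance: V dC/dt = Q(C_in − C) ⇒ τ = V/Q = 40.1848 s.
C(t) = C_in + (C₀ − C_in) e^(−t/τ). Set C = 1.721 and solve for t:
e^(−t/τ) = (C − C_in)/(C₀ − C_in) = (1.721 − 1.822)/(0.1314 − 1.822) = 0.0597421
t = −τ ln(…) = 40.1848 × 2.81772 = 113.230 s.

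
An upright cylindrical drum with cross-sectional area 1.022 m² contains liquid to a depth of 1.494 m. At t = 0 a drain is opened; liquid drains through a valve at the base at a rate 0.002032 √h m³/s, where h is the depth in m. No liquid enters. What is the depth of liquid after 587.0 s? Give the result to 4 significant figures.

0.4080 m

Volume balance on the tank: A dh/dt = −0.002032 √h.
This is separable: 2 d(√h)/dt = −0.002032/A, so √h = √h₀ − (0.002032/(2A)) t.
√h = √1.494 − 0.002032·587.0/(2·1.022) = 1.22229 − 0.583554 = 0.638739.
h = 0.638739² = 0.407988 m.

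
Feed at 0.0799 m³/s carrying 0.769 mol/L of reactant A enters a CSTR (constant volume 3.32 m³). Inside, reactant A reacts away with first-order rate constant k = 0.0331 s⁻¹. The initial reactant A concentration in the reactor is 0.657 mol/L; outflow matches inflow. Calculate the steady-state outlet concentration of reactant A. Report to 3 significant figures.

0.324 mol/L

V dC/dt = Q(C_in − C) − k V C.
Steady state (dC/dt = 0): C_ss = Q C_in/(Q + kV) = C_in/(1 + kV/Q).
C_ss = 0.0799·0.769/(0.0799 + 0.0331·3.32) = 0.061443/0.18979 = 0.32374 mol/L.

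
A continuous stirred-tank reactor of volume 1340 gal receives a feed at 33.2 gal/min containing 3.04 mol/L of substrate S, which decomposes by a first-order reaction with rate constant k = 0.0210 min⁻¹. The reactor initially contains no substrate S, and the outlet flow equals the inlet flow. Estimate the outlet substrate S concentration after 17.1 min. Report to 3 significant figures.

0.893 mol/L

V dC/dt = Q(C_in − C) − k V C.
dC/dt = (Q/V) C_in − (Q/V + k) C; effective rate a = Q/V + k = 0.024776 + 0.0210 = 0.045776 min⁻¹.
C_ss = Q C_in/(Q + kV) = 1.6454 mol/L; C(t) = C_ss + (C₀ − C_ss) e^(−a t).
C(17.1) = 1.6454 + (-1.6454)·e^(−0.045776·17.1) = 1.6454 + (-1.6454)·0.45714 = 0.89322 mol/L.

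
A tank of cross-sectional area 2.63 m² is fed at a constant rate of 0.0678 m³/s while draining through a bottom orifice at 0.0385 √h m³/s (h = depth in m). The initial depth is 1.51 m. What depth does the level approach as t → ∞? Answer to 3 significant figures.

3.10 m

Mass balance (ρ constant): A dh/dt = Q_in − 0.0385 √h. At steady state dh/dt = 0:
Q_in = 0.0385 √h_ss ⇒ √h_ss = 0.0678/0.0385 = 1.7610.
h_ss = 1.7610² = 3.1013 m. (Since h₀ = 1.51 m < h_ss, the level will rise toward this value.)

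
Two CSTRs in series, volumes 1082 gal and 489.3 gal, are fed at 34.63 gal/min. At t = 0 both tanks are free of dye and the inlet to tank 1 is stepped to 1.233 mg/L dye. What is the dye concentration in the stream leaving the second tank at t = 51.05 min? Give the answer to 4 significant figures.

Time constants: τᵢ = Vᵢ/Q for each well-mixed tank.
τ₁ = 1082/34.63 = 31.2446 min; τ₂ = 489.3/34.63 = 14.1294 min.
Solving the cascade with C₁(0)=C₂(0)=0 gives C₂(t) = C_in[1 − (τ₁ e^(−t/τ₁) − τ₂ e^(−t/τ₂))/(τ₁ − τ₂)].
At t = 51.05: e^(−t/τ₁) = 0.195170, e^(−t/τ₂) = 0.0269697.
C₂ = 1.233·[1 − (31.2446·0.195170 − 14.1294·0.0269697)/(17.1152)] = 1.233·0.665973 = 0.821144 mg/L.

0.8211 mg/L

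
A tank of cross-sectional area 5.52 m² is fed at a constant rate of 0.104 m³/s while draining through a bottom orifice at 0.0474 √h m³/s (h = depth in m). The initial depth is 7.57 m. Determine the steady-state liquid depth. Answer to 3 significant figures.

4.81 m

Level balance: A dh/dt = 0.104 − 0.0474 √h. Setting dh/dt = 0:
Q_in = 0.0474 √h_ss ⇒ √h_ss = 0.104/0.0474 = 2.1941.
h_ss = 2.1941² = 4.8140 m. (Since h₀ = 7.57 m > h_ss, the level will fall toward this value.)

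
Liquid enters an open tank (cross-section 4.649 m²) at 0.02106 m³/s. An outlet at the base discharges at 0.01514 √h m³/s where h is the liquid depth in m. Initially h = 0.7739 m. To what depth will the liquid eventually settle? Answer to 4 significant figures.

1.935 m

A dh/dt = Q_in − 0.01514 √h. Steady state requires inflow = outflow:
Q_in = 0.01514 √h_ss ⇒ √h_ss = 0.02106/0.01514 = 1.39102.
h_ss = 1.39102² = 1.93493 m. (Since h₀ = 0.7739 m < h_ss, the level will rise toward this value.)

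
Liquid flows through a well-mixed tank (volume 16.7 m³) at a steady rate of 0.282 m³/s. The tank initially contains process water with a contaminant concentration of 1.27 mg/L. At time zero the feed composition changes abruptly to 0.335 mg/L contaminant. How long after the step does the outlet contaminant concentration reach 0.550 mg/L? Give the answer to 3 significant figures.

87.0 s

Species balance: V dC/dt = Q(C_in − C) ⇒ τ = V/Q = 59.220 s.
C(t) = C_in + (C₀ − C_in) e^(−t/τ). Set C = 0.550 and solve for t:
e^(−t/τ) = (C − C_in)/(C₀ − C_in) = (0.550 − 0.335)/(1.27 − 0.335) = 0.22995
t = −τ ln(…) = 59.220 × 1.4699 = 87.048 s.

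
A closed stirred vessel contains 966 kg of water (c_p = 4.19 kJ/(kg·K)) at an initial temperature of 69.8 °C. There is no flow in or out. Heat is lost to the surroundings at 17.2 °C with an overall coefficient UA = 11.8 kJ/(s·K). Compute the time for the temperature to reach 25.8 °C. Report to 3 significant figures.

Lumped-capacitance energy balance: M c_p dT/dt = UA(T_amb − T).
τ = M c_p/UA = 343.01 s; T_ss = T_amb = 17.200 °C.
T(t) = T_ss + (T₀ − T_ss)e^(−t/τ); set T = 25.8:
t = −τ ln[(T − T_ss)/(T₀ − T_ss)] = −343.01 · ln(0.16350) = 621.18 s.

621 s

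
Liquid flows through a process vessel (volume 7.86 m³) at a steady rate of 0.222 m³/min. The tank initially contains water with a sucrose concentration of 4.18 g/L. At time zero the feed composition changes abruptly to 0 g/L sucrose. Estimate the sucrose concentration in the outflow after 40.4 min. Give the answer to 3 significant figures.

1.34 g/L

Mass balance on the solute (V constant): V dC/dt = Q(C_in − C).
So dC/dt = (C_in − C)/τ with τ = V/Q = 7.86/0.222 = 35.405 min.
This is linear first-order; C(t) = C_in + (C₀ − C_in) e^(−t/τ).
C(40.4) = 0 + (4.18 − 0)·e^(−40.4/35.405) = 0 + (4.1800)·0.31948 = 1.3354 g/L.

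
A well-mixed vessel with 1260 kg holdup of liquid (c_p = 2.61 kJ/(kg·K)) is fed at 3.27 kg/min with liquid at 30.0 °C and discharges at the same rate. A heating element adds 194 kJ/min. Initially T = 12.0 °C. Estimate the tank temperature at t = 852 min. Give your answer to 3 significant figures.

48.3 °C

M c_p dT/dt = ṁ c_p (T_in − T) + Q̇.
Rearrange: dT/dt = (T_ss − T)/τ with τ = M/ṁ = 385.32 min and T_ss = T_in + Q̇/(ṁ c_p) = 52.731 °C.
This is linear first-order; T(t) = T_ss + (T₀ − T_ss) e^(−t/τ).
T(852) = 52.731 + (-40.731)·e^(−852/385.32) = 52.731 + (-40.731)·0.10958 = 48.268 °C.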